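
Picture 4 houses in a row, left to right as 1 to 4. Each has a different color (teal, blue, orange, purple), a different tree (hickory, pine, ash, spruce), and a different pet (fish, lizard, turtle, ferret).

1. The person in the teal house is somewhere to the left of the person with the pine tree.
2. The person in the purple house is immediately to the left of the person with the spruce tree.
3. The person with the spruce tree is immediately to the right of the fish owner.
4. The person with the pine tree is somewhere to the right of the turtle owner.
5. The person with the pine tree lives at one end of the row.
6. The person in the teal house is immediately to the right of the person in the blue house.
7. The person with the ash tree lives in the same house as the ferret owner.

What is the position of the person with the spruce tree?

2

The person with the pine tree is in house 4 (clue 5).
So house 4 gets orange for color.
House 3 color: only teal fits.
That leaves lizard as the pet for house 4.
By clue 6, the person in the blue house is in house 2.
That leaves purple as the color for house 1.
From clue 2, the person with the spruce tree must be in house 2.
Clue 3 places the fish owner in house 1.
Clue 7 places the person with the ash tree in house 3.
The ferret owner is in house 3 (clue 7).
House 1 tree: only hickory fits.
That leaves turtle as the pet for house 2.
So: house 1 = purple/hickory/fish, house 2 = blue/spruce/turtle, house 3 = teal/ash/ferret, house 4 = orange/pine/lizard.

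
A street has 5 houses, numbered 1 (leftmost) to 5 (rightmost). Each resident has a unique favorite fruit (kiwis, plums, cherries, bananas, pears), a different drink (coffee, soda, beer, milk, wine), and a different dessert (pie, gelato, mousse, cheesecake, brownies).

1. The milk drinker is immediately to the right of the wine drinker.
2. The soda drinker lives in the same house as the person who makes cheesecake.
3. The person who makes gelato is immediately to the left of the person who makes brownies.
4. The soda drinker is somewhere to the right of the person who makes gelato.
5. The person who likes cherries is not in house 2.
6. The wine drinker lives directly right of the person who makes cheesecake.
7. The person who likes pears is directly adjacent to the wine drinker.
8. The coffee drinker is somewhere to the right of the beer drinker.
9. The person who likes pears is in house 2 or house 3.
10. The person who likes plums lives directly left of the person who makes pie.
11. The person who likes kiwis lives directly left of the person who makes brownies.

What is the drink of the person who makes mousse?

wine

House 1's drink must be beer (nothing else left).
The person who likes kiwis is narrowed to house 1 or 2; consider each.
Placing it in house 2 leads to a contradiction, so it's in house 1.
By clue 11, the person who makes brownies is in house 2.
The soda drinker is in house 3 (clue 2).
From clue 6, the wine drinker must be in house 4.
Clue 7 places the person who likes pears in house 3.
The only drink still possible for house 2 is coffee.
So house 5 gets milk for drink.
The only dessert still possible for house 1 is gelato.
That leaves cheesecake as the dessert for house 3.
From clue 10, the person who likes plums must be in house 4.
By clue 10, the person who makes pie is in house 5.
That leaves bananas as the favorite fruit for house 2.
The only favorite fruit still possible for house 5 is cherries.
House 4's dessert must be mousse (nothing else left).
So: house 1 = kiwis/beer/gelato, house 2 = bananas/coffee/brownies, house 3 = pears/soda/cheesecake, house 4 = plums/wine/mousse, house 5 = cherries/milk/pie.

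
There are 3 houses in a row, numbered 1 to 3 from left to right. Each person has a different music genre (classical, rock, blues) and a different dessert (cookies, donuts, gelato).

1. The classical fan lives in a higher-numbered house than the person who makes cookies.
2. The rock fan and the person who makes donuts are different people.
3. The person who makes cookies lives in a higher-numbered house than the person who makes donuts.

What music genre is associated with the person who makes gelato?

classical

By clue 3, the person who makes cookies is in house 2.
By clue 3, the person who makes donuts is in house 1.
That leaves gelato as the dessert for house 3.
From clue 1, the classical fan must be in house 3.
House 1 music genre: only blues fits.
House 2's music genre must be rock (nothing else left).
So: house 1 = blues/donuts, house 2 = rock/cookies, house 3 = classical/gelato.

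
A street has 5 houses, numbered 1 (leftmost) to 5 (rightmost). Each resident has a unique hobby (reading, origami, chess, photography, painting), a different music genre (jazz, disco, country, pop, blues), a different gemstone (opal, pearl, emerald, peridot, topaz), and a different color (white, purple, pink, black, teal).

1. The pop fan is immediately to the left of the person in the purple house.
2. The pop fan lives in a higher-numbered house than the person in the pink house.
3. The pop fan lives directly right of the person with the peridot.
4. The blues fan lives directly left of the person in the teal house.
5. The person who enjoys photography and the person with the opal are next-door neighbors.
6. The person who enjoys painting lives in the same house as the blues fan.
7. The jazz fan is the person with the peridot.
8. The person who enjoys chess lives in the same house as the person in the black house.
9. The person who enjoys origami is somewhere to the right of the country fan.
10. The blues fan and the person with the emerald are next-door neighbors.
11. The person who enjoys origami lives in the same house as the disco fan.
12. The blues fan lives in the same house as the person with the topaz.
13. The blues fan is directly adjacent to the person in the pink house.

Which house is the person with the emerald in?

The only music genre still possible for house 5 is disco.
The person who enjoys origami is in house 5 (clue 11).
The jazz fan is narrowed to house 1 or 2 or 3; consider each.
Placing it in house 1 and house 2 leads to a contradiction, so it's in house 3.
The person with the peridot is in house 3 (clue 7).
Clue 3 places the pop fan in house 4.
The person in the purple house is in house 5 (clue 1).
The person who enjoys painting is narrowed to house 1 or 2; consider each.
Placing it in house 1 leads to a contradiction, so it's in house 2.
The blues fan is in house 2 (clue 6).
From clue 10, the person with the emerald must be in house 1.
From clue 12, the person with the topaz must be in house 2.
The only music genre still possible for house 1 is country.
From clue 4, the person in the teal house must be in house 3.
House 2's color must be white (nothing else left).
The only color still possible for house 4 is black.
Clue 8 places the person who enjoys chess in house 4.
So house 1 gets reading for hobby.
House 3 hobby: only photography fits.
House 1's color must be pink (nothing else left).
Clue 5 places the person with the opal in house 4.
House 5 gemstone: only pearl fits.
So: house 1 = reading/country/emerald/pink, house 2 = painting/blues/topaz/white, house 3 = photography/jazz/peridot/teal, house 4 = chess/pop/opal/black, house 5 = origami/disco/pearl/purple.

1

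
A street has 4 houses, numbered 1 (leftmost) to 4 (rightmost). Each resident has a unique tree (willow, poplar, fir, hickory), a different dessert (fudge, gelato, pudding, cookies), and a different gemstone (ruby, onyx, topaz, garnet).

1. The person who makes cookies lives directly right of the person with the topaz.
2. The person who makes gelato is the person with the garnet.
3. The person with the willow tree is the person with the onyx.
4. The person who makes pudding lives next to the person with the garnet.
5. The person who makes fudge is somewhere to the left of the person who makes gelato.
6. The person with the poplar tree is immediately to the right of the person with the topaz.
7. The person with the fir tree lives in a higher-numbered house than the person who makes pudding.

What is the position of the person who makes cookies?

The person with the fir tree is narrowed to house 2 or 3 or 4; consider each.
Placing it in house 2 and house 3 leads to a contradiction, so it's in house 4.
So house 4 gets gelato for dessert.
From clue 2, the person with the garnet must be in house 4.
Clue 4: the person who makes pudding is in house 3.
The only dessert still possible for house 1 is fudge.
The only dessert still possible for house 2 is cookies.
By clue 1, the person with the topaz is in house 1.
Clue 6: the person with the poplar tree is in house 2.
The person with the willow tree is in house 3 (clue 3).
Clue 3: the person with the onyx is in house 3.
House 1's tree must be hickory (nothing else left).
The only gemstone still possible for house 2 is ruby.
So: house 1 = hickory/fudge/topaz, house 2 = poplar/cookies/ruby, house 3 = willow/pudding/onyx, house 4 = fir/gelato/garnet.

2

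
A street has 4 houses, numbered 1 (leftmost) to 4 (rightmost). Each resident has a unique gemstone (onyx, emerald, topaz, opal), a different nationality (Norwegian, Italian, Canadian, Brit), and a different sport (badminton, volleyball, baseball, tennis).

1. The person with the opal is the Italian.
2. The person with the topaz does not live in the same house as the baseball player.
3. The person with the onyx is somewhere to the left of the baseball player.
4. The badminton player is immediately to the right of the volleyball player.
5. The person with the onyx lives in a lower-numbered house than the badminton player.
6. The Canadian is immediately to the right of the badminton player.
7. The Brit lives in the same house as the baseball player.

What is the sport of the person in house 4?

The person with the onyx is narrowed to house 1 or 2; consider each.
Placing it in house 2 leads to a contradiction, so it's in house 1.
The only nationality still possible for house 1 is Norwegian.
The Canadian is narrowed to house 3 or 4; consider each.
Placing it in house 4 leads to a contradiction, so it's in house 3.
Clue 6 places the badminton player in house 2.
The only sport still possible for house 1 is volleyball.
The Brit is in house 4 (clue 7).
Clue 7 places the baseball player in house 4.
That leaves Italian as the nationality for house 2.
House 3 sport: only tennis fits.
From clue 1, the person with the opal must be in house 2.
House 4 gemstone: only emerald fits.
That leaves topaz as the gemstone for house 3.
So: house 1 = onyx/Norwegian/volleyball, house 2 = opal/Italian/badminton, house 3 = topaz/Canadian/tennis, house 4 = emerald/Brit/baseball.

baseball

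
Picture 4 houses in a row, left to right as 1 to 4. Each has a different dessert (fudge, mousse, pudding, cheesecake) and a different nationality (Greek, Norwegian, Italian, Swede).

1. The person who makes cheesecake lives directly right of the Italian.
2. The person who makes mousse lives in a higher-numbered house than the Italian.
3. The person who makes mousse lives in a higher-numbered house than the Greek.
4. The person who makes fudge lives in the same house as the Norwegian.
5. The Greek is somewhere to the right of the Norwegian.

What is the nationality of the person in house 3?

House 4 nationality: only Swede fits.
The person who makes fudge is narrowed to house 1 or 2; consider each.
Placing it in house 2 leads to a contradiction, so it's in house 1.
From clue 4, the Norwegian must be in house 1.
The only dessert still possible for house 2 is pudding.
The person who makes cheesecake is narrowed to house 3 or 4; consider each.
Placing it in house 4 leads to a contradiction, so it's in house 3.
The Italian is in house 2 (clue 1).
The only dessert still possible for house 4 is mousse.
So house 3 gets Greek for nationality.
So: house 1 = fudge/Norwegian, house 2 = pudding/Italian, house 3 = cheesecake/Greek, house 4 = mousse/Swede.

Greek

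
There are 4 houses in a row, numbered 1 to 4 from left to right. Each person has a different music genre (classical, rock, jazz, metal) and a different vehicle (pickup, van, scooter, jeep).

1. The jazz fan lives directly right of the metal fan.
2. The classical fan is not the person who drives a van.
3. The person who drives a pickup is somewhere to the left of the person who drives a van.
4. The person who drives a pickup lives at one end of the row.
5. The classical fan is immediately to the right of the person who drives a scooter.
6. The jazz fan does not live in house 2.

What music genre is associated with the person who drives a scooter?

jazz

Clue 4: the person who drives a pickup is in house 1.
The only music genre still possible for house 1 is rock.
The only music genre still possible for house 2 is metal.
The jazz fan is in house 3 (clue 1).
The only music genre still possible for house 4 is classical.
Clue 5 places the person who drives a scooter in house 3.
The only vehicle still possible for house 4 is jeep.
House 2's vehicle must be van (nothing else left).
So: house 1 = rock/pickup, house 2 = metal/van, house 3 = jazz/scooter, house 4 = classical/jeep.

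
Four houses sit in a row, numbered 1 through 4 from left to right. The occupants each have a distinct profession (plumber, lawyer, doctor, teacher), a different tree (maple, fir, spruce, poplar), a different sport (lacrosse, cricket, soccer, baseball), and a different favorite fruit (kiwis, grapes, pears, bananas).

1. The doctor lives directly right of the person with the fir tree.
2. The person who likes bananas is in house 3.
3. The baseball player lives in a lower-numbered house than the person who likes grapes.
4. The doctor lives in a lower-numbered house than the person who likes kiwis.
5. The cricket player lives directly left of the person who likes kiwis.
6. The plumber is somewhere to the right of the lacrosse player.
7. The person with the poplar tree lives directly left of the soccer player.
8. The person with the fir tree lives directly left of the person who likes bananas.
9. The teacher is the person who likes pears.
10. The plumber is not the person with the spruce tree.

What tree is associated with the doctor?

poplar

From clue 2, the person who likes bananas must be in house 3.
From clue 8, the person with the fir tree must be in house 2.
House 4's sport must be soccer (nothing else left).
House 1's favorite fruit must be pears (nothing else left).
That leaves grapes as the favorite fruit for house 2.
House 4 favorite fruit: only kiwis fits.
From clue 1, the doctor must be in house 3.
Clue 3 places the baseball player in house 1.
From clue 5, the cricket player must be in house 3.
Clue 7: the person with the poplar tree is in house 3.
The teacher is in house 1 (clue 9).
House 2 sport: only lacrosse fits.
Clue 6: the plumber is in house 4.
Clue 10 places the person with the spruce tree in house 1.
House 2 profession: only lawyer fits.
That leaves maple as the tree for house 4.
So: house 1 = teacher/spruce/baseball/pears, house 2 = lawyer/fir/lacrosse/grapes, house 3 = doctor/poplar/cricket/bananas, house 4 = plumber/maple/soccer/kiwis.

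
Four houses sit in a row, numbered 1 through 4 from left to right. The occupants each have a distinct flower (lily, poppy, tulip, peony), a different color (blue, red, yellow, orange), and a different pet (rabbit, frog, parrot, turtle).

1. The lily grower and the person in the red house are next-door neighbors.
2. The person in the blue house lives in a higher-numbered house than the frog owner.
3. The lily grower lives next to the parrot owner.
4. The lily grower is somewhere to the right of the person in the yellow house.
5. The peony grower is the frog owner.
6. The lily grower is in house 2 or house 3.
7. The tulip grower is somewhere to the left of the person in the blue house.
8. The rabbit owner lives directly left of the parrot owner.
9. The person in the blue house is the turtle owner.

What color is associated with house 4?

The only flower still possible for house 4 is poppy.
The lily grower is narrowed to house 2 or 3; consider each.
Placing it in house 3 leads to a contradiction, so it's in house 2.
Clue 3: the parrot owner is in house 3.
Clue 4: the person in the yellow house is in house 1.
From clue 8, the rabbit owner must be in house 2.
House 1's pet must be frog (nothing else left).
House 4's pet must be turtle (nothing else left).
Clue 5: the peony grower is in house 1.
By clue 9, the person in the blue house is in house 4.
That leaves tulip as the flower for house 3.
So house 2 gets orange for color.
House 3's color must be red (nothing else left).
So: house 1 = peony/yellow/frog, house 2 = lily/orange/rabbit, house 3 = tulip/red/parrot, house 4 = poppy/blue/turtle.

blue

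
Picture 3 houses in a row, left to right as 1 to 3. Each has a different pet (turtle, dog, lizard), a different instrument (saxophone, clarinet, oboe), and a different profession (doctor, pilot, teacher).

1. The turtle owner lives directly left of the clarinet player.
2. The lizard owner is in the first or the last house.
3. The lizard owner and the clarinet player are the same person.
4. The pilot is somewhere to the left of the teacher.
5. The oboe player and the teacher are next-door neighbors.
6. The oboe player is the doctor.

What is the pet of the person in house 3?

By clue 3, the lizard owner is in house 3.
The clarinet player is in house 3 (clue 3).
The turtle owner is in house 2 (clue 1).
House 1's pet must be dog (nothing else left).
The only profession still possible for house 3 is teacher.
Clue 5: the oboe player is in house 2.
From clue 6, the doctor must be in house 2.
House 1 instrument: only saxophone fits.
The only profession still possible for house 1 is pilot.
So: house 1 = dog/saxophone/pilot, house 2 = turtle/oboe/doctor, house 3 = lizard/clarinet/teacher.

lizard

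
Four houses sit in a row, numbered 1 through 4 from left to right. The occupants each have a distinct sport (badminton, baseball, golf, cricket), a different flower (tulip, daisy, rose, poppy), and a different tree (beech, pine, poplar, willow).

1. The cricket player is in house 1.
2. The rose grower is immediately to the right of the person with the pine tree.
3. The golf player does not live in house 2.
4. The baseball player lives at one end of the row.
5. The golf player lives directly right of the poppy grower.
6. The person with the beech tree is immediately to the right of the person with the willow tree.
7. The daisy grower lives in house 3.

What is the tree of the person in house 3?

pine

From clue 1, the cricket player must be in house 1.
Clue 7 places the daisy grower in house 3.
House 2 sport: only badminton fits.
The only sport still possible for house 3 is golf.
That leaves baseball as the sport for house 4.
House 1's flower must be tulip (nothing else left).
House 2 flower: only poppy fits.
So house 4 gets rose for flower.
By clue 2, the person with the pine tree is in house 3.
The person with the beech tree is in house 2 (clue 6).
From clue 6, the person with the willow tree must be in house 1.
That leaves poplar as the tree for house 4.
So: house 1 = cricket/tulip/willow, house 2 = badminton/poppy/beech, house 3 = golf/daisy/pine, house 4 = baseball/rose/poplar.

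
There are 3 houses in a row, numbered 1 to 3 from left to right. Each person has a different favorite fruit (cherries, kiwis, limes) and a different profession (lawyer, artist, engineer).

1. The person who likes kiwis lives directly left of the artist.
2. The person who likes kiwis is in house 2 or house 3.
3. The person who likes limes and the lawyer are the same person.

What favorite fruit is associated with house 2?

kiwis

The person who likes kiwis is in house 2 (clue 2).
Clue 1: the artist is in house 3.
House 2 profession: only engineer fits.
Clue 3: the person who likes limes is in house 1.
The only favorite fruit still possible for house 3 is cherries.
House 1 profession: only lawyer fits.
So: house 1 = limes/lawyer, house 2 = kiwis/engineer, house 3 = cherries/artist.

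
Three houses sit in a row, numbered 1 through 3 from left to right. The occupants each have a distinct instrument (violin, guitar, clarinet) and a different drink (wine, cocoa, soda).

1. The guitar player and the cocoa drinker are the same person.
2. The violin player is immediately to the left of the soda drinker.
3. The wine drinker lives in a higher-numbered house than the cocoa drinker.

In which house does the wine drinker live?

2

The only drink still possible for house 1 is cocoa.
Clue 1 places the guitar player in house 1.
House 3's instrument must be clarinet (nothing else left).
The soda drinker is in house 3 (clue 2).
House 2's instrument must be violin (nothing else left).
House 2's drink must be wine (nothing else left).
So: house 1 = guitar/cocoa, house 2 = violin/wine, house 3 = clarinet/soda.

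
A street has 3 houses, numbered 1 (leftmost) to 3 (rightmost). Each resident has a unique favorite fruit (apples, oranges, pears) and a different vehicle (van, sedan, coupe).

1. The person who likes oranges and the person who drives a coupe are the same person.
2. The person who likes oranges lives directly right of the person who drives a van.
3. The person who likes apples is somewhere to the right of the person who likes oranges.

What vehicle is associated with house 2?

Clue 3 places the person who likes apples in house 3.
The person who likes oranges is in house 2 (clue 3).
That leaves pears as the favorite fruit for house 1.
The person who drives a coupe is in house 2 (clue 1).
Clue 2: the person who drives a van is in house 1.
That leaves sedan as the vehicle for house 3.
So: house 1 = pears/van, house 2 = oranges/coupe, house 3 = apples/sedan.

coupe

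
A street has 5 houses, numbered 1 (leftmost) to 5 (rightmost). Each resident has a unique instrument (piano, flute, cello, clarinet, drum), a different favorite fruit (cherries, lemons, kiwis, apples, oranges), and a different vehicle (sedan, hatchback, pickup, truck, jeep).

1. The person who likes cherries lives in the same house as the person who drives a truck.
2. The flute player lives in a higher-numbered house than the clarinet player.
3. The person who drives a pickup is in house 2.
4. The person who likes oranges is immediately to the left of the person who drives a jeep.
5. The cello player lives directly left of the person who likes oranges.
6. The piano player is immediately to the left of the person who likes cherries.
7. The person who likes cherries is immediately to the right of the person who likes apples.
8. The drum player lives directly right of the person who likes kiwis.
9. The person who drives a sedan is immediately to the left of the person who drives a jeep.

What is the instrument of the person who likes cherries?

flute

By clue 3, the person who drives a pickup is in house 2.
The only vehicle still possible for house 1 is hatchback.
The only instrument still possible for house 1 is clarinet.
The cello player is narrowed to house 2 or 3; consider each.
Placing it in house 3 leads to a contradiction, so it's in house 2.
From clue 5, the person who likes oranges must be in house 3.
The person who drives a jeep is in house 4 (clue 4).
Clue 7: the person who likes cherries is in house 5.
From clue 7, the person who likes apples must be in house 4.
By clue 9, the person who drives a sedan is in house 3.
The only favorite fruit still possible for house 1 is lemons.
That leaves kiwis as the favorite fruit for house 2.
House 5 vehicle: only truck fits.
From clue 6, the piano player must be in house 4.
Clue 8 places the drum player in house 3.
The only instrument still possible for house 5 is flute.
So: house 1 = clarinet/lemons/hatchback, house 2 = cello/kiwis/pickup, house 3 = drum/oranges/sedan, house 4 = piano/apples/jeep, house 5 = flute/cherries/truck.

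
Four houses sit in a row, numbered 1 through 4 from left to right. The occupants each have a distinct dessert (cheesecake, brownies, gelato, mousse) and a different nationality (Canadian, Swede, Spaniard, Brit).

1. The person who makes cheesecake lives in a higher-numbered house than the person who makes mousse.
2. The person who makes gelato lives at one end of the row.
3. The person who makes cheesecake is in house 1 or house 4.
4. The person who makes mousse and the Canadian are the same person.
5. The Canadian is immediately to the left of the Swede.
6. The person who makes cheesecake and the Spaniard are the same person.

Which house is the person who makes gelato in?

1

Clue 3: the person who makes cheesecake is in house 4.
From clue 6, the Spaniard must be in house 4.
House 1 dessert: only gelato fits.
The Canadian is in house 2 (clue 5).
Clue 5 places the Swede in house 3.
House 1 nationality: only Brit fits.
From clue 4, the person who makes mousse must be in house 2.
So house 3 gets brownies for dessert.
So: house 1 = gelato/Brit, house 2 = mousse/Canadian, house 3 = brownies/Swede, house 4 = cheesecake/Spaniard.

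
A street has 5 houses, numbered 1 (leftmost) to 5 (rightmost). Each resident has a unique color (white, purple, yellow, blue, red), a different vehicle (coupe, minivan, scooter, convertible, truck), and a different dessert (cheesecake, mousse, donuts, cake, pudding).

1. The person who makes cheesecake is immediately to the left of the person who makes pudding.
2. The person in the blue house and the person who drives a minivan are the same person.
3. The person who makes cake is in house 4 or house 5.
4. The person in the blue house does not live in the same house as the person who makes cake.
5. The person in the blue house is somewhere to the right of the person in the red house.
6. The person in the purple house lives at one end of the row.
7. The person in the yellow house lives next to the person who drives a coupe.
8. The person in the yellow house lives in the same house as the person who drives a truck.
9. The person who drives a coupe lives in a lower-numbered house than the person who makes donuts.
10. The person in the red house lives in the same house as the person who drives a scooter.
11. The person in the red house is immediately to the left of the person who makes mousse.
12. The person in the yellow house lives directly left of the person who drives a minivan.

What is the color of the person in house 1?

purple

That leaves cheesecake as the dessert for house 1.
By clue 1, the person who makes pudding is in house 2.
The person in the purple house is narrowed to house 1 or 5; consider each.
Placing it in house 5 leads to a contradiction, so it's in house 1.
The person who makes cake is narrowed to house 4 or 5; consider each.
Placing it in house 5 leads to a contradiction, so it's in house 4.
The person in the blue house is narrowed to house 3 or 5; consider each.
Placing it in house 3 leads to a contradiction, so it's in house 5.
By clue 2, the person who drives a minivan is in house 5.
From clue 12, the person in the yellow house must be in house 4.
That leaves red as the color for house 2.
House 3 color: only white fits.
Clue 7 places the person who drives a coupe in house 3.
The person who drives a truck is in house 4 (clue 8).
Clue 9 places the person who makes donuts in house 5.
Clue 10 places the person who drives a scooter in house 2.
From clue 11, the person who makes mousse must be in house 3.
House 1's vehicle must be convertible (nothing else left).
So: house 1 = purple/convertible/cheesecake, house 2 = red/scooter/pudding, house 3 = white/coupe/mousse, house 4 = yellow/truck/cake, house 5 = blue/minivan/donuts.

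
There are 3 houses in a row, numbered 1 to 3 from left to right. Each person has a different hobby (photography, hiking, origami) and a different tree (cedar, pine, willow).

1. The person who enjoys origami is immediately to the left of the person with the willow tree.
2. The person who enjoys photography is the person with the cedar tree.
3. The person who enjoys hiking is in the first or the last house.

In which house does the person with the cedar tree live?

The person who enjoys hiking is narrowed to house 1 or 3; consider each.
Placing it in house 1 leads to a contradiction, so it's in house 3.
The person who enjoys origami is narrowed to house 1 or 2; consider each.
Placing it in house 1 leads to a contradiction, so it's in house 2.
The person with the willow tree is in house 3 (clue 1).
House 1's hobby must be photography (nothing else left).
Clue 2: the person with the cedar tree is in house 1.
House 2 tree: only pine fits.
So: house 1 = photography/cedar, house 2 = origami/pine, house 3 = hiking/willow.

1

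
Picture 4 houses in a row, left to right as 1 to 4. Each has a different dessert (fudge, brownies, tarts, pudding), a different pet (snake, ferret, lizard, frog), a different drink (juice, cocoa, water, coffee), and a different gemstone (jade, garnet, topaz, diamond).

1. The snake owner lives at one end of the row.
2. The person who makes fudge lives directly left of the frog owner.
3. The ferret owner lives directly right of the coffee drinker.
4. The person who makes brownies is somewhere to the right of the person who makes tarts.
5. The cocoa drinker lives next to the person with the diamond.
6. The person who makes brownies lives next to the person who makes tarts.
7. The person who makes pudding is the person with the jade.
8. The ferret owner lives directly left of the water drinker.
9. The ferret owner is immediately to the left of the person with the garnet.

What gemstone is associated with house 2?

The ferret owner is narrowed to house 2 or 3; consider each.
Placing it in house 3 leads to a contradiction, so it's in house 2.
By clue 3, the coffee drinker is in house 1.
The water drinker is in house 3 (clue 8).
The person with the garnet is in house 3 (clue 9).
Clue 5: the cocoa drinker is in house 2.
By clue 5, the person with the diamond is in house 1.
That leaves juice as the drink for house 4.
So house 1 gets tarts for dessert.
Clue 6: the person who makes brownies is in house 2.
So house 3 gets fudge for dessert.
House 4 dessert: only pudding fits.
From clue 2, the frog owner must be in house 4.
Clue 7 places the person with the jade in house 4.
So house 3 gets lizard for pet.
The only gemstone still possible for house 2 is topaz.
House 1's pet must be snake (nothing else left).
So: house 1 = tarts/snake/coffee/diamond, house 2 = brownies/ferret/cocoa/topaz, house 3 = fudge/lizard/water/garnet, house 4 = pudding/frog/juice/jade.

topaz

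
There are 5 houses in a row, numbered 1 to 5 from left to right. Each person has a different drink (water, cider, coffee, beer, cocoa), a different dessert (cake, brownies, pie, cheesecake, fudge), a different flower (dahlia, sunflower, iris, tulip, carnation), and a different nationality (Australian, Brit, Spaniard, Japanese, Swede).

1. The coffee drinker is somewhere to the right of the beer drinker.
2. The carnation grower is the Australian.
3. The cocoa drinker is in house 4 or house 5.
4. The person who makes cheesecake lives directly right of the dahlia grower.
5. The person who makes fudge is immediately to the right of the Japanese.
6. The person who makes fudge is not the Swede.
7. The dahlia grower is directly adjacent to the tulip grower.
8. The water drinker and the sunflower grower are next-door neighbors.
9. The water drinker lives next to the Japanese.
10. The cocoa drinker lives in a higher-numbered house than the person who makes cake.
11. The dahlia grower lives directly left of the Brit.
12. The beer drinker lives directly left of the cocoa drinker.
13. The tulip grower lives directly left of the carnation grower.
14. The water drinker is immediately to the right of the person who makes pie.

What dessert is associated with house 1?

pie

House 1's drink must be cider (nothing else left).
The only drink still possible for house 2 is water.
So house 3 gets beer for drink.
By clue 12, the cocoa drinker is in house 4.
The person who makes pie is in house 1 (clue 14).
So house 5 gets coffee for drink.
The person who makes cake is narrowed to house 2 or 3; consider each.
Placing it in house 2 leads to a contradiction, so it's in house 3.
The person who makes fudge is narrowed to house 2 or 4; consider each.
Placing it in house 4 leads to a contradiction, so it's in house 2.
Clue 5 places the Japanese in house 1.
House 2's nationality must be Spaniard (nothing else left).
The person who makes brownies is narrowed to house 4 or 5; consider each.
Placing it in house 4 leads to a contradiction, so it's in house 5.
So house 4 gets cheesecake for dessert.
Clue 4 places the dahlia grower in house 3.
From clue 11, the Brit must be in house 4.
That leaves sunflower as the flower for house 1.
The only flower still possible for house 5 is carnation.
The Australian is in house 5 (clue 2).
From clue 13, the tulip grower must be in house 4.
The only flower still possible for house 2 is iris.
House 3's nationality must be Swede (nothing else left).
So: house 1 = cider/pie/sunflower/Japanese, house 2 = water/fudge/iris/Spaniard, house 3 = beer/cake/dahlia/Swede, house 4 = cocoa/cheesecake/tulip/Brit, house 5 = coffee/brownies/carnation/Australian.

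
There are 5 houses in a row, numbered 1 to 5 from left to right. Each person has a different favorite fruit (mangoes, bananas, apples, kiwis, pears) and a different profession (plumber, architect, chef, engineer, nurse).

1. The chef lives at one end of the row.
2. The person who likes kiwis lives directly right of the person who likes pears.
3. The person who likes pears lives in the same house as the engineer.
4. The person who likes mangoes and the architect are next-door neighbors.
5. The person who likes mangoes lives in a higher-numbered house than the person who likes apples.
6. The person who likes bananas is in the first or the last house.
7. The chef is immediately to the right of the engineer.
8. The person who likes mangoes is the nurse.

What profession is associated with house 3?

nurse

By clue 7, the chef is in house 5.
The engineer is in house 4 (clue 7).
The person who likes pears is in house 4 (clue 3).
The person who likes kiwis is in house 5 (clue 2).
That leaves mangoes as the favorite fruit for house 3.
Clue 4: the architect is in house 2.
The nurse is in house 3 (clue 8).
That leaves bananas as the favorite fruit for house 1.
The only favorite fruit still possible for house 2 is apples.
The only profession still possible for house 1 is plumber.
So: house 1 = bananas/plumber, house 2 = apples/architect, house 3 = mangoes/nurse, house 4 = pears/engineer, house 5 = kiwis/chef.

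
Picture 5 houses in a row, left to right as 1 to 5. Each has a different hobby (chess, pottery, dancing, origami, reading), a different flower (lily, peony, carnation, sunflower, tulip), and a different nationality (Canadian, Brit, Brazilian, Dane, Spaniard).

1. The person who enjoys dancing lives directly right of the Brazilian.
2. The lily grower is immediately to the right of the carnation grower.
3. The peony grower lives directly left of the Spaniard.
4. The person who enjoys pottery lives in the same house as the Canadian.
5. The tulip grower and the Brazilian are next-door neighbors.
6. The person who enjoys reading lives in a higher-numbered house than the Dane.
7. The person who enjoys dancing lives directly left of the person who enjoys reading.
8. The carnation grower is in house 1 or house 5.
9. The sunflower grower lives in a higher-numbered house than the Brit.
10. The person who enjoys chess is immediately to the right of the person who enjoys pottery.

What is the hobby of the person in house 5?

origami

The carnation grower is in house 1 (clue 8).
From clue 2, the lily grower must be in house 2.
That leaves sunflower as the flower for house 5.
The only nationality still possible for house 5 is Spaniard.
The peony grower is in house 4 (clue 3).
House 3 flower: only tulip fits.
Clue 5 places the Brazilian in house 2.
The person who enjoys dancing is in house 3 (clue 1).
By clue 7, the person who enjoys reading is in house 4.
By clue 4, the Canadian is in house 1.
Clue 10 places the person who enjoys chess in house 2.
That leaves pottery as the hobby for house 1.
House 5 hobby: only origami fits.
So house 3 gets Dane for nationality.
That leaves Brit as the nationality for house 4.
So: house 1 = pottery/carnation/Canadian, house 2 = chess/lily/Brazilian, house 3 = dancing/tulip/Dane, house 4 = reading/peony/Brit, house 5 = origami/sunflower/Spaniard.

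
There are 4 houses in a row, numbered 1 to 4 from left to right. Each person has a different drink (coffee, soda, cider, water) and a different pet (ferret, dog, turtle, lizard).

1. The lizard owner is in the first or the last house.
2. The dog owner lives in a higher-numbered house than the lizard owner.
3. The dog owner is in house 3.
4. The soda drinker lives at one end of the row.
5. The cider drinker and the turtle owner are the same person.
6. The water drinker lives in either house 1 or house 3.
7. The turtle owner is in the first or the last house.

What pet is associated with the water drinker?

dog

Clue 2: the lizard owner is in house 1.
The dog owner is in house 3 (clue 3).
House 2 pet: only ferret fits.
That leaves turtle as the pet for house 4.
Clue 5: the cider drinker is in house 4.
So house 2 gets coffee for drink.
The only drink still possible for house 3 is water.
House 1 drink: only soda fits.
So: house 1 = soda/lizard, house 2 = coffee/ferret, house 3 = water/dog, house 4 = cider/turtle.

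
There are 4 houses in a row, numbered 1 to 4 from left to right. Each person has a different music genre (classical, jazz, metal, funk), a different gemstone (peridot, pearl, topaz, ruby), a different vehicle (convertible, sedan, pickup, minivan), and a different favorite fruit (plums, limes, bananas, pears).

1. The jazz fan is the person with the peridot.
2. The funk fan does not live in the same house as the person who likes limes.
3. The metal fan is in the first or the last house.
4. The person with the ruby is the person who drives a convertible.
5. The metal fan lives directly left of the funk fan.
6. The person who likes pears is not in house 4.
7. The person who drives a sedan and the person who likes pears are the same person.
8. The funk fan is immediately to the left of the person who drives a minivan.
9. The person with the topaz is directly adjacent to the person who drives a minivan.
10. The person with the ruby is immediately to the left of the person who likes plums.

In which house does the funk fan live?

From clue 5, the metal fan must be in house 1.
Clue 5 places the funk fan in house 2.
The person who drives a minivan is in house 3 (clue 8).
House 4 vehicle: only pickup fits.
The classical fan is narrowed to house 3 or 4; consider each.
Placing it in house 3 leads to a contradiction, so it's in house 4.
House 3's music genre must be jazz (nothing else left).
Clue 1: the person with the peridot is in house 3.
The person with the ruby is narrowed to house 1 or 2; consider each.
Placing it in house 1 leads to a contradiction, so it's in house 2.
From clue 4, the person who drives a convertible must be in house 2.
Clue 10 places the person who likes plums in house 3.
House 1's gemstone must be pearl (nothing else left).
That leaves topaz as the gemstone for house 4.
That leaves sedan as the vehicle for house 1.
From clue 7, the person who likes pears must be in house 1.
House 2's favorite fruit must be bananas (nothing else left).
That leaves limes as the favorite fruit for house 4.
So: house 1 = metal/pearl/sedan/pears, house 2 = funk/ruby/convertible/bananas, house 3 = jazz/peridot/minivan/plums, house 4 = classical/topaz/pickup/limes.

2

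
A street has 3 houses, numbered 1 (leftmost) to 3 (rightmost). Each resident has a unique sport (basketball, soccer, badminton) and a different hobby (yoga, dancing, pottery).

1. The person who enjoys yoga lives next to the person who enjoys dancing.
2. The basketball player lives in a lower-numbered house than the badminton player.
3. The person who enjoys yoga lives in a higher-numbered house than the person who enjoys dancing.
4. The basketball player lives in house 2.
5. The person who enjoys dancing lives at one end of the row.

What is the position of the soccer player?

Clue 4: the basketball player is in house 2.
Clue 5: the person who enjoys dancing is in house 1.
House 1 sport: only soccer fits.
House 3's sport must be badminton (nothing else left).
The person who enjoys yoga is in house 2 (clue 1).
So house 3 gets pottery for hobby.
So: house 1 = soccer/dancing, house 2 = basketball/yoga, house 3 = badminton/pottery.

1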